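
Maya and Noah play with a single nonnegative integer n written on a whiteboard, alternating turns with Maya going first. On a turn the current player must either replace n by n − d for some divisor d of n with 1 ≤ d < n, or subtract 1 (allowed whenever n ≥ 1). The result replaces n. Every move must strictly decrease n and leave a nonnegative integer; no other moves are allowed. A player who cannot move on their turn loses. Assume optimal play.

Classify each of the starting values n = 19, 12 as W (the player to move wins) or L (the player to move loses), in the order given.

Label each position W (a win for the player to move) or L (a loss). A position with no legal move is L; any other position is W exactly when some move reaches an L, and L when every move reaches a W.
n=0: no move → L
n=1: can move to 0, which is L ⇒ W
n=2: the only move is to 1(W), a W ⇒ L
n=3: can move to 2, which is L ⇒ W
n=4: can move to 2, which is L ⇒ W
n=5: the only move is to 4(W), a W ⇒ L
n=6: can move to 5, which is L ⇒ W
n=7: the only move is to 6(W), a W ⇒ L
n=8: can move to 7, which is L ⇒ W
n=9: moves to 6(W), 8(W); every one is W ⇒ L
n=10: can move to 5, which is L ⇒ W
n=11: the only move is to 10(W), a W ⇒ L
n=12: can move to 9, which is L ⇒ W
n=13: the only move is to 12(W), a W ⇒ L
n=14: can move to 7, which is L ⇒ W
n=15: moves to 10(W), 12(W), 14(W); every one is W ⇒ L
n=16: can move to 15, which is L ⇒ W
n=17: the only move is to 16(W), a W ⇒ L
n=18: can move to 9, which is L ⇒ W
n=19: the only move is to 18(W), a W ⇒ L

19: L, 12: W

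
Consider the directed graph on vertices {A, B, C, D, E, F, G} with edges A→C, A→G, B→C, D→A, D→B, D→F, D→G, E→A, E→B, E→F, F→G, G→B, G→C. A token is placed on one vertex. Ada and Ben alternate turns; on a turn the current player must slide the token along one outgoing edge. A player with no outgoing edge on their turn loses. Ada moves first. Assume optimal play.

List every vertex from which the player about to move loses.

Label each position W (a win for the player to move) or L (a loss). A position with no legal move is L; any other position is W exactly when some move reaches an L, and L when every move reaches a W.
Every edge goes from a vertex to one that appears earlier in the order C, B, G, A, F, D, E, so processing vertices in that order labels each vertex after all of its successors.
C: no outgoing edge → L
B: W (go to C, an L position)
G: W (go to C, an L position)
A: W (go to C, an L position)
F: L (sole option G(W) is W)
D: W (go to F, an L position)
E: W (go to F, an L position)
The losing starting vertices are exactly the entries labelled L in this table (2 of them).

C, F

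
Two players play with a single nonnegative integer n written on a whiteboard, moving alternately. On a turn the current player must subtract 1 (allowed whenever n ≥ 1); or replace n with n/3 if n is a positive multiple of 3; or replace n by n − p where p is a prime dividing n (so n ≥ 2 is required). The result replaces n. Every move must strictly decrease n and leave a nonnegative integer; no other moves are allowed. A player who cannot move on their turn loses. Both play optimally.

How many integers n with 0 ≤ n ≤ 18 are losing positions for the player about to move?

Classify positions by backward induction: terminal positions (no move available) are L. From any other position, the mover wins iff some move reaches an L.
n=0: no move → L
n=1: can move to 0, which is L ⇒ W
n=2: can move to 0, which is L ⇒ W
n=3: can move to 0, which is L ⇒ W
n=4: moves to 2(W), 3(W); every one is W ⇒ L
n=5: can move to 0, which is L ⇒ W
n=6: can move to 4, which is L ⇒ W
n=7: can move to 0, which is L ⇒ W
n=8: moves to 6(W), 7(W); every one is W ⇒ L
n=9: can move to 8, which is L ⇒ W
n=10: can move to 8, which is L ⇒ W
n=11: can move to 0, which is L ⇒ W
n=12: can move to 4, which is L ⇒ W
n=13: can move to 0, which is L ⇒ W
n=14: moves to 7(W), 12(W), 13(W); every one is W ⇒ L
n=15: can move to 14, which is L ⇒ W
n=16: can move to 14, which is L ⇒ W
n=17: can move to 0, which is L ⇒ W
n=18: moves to 6(W), 15(W), 16(W), 17(W); every one is W ⇒ L
L entries with 0 ≤ n ≤ 18: n = 0, 4, 8, 14, 18; that makes 5.

5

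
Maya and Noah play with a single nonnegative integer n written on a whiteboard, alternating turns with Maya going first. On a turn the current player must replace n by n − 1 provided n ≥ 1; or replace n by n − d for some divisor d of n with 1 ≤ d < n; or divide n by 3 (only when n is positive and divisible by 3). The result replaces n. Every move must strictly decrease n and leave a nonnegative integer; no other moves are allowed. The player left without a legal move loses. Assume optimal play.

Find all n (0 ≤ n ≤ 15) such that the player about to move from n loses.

0, 2, 5, 7, 9, 11, 13

Positions with no move are L. A position that does have a move is losing for the player to move precisely when every available move leads to a winning position for the opponent. Fill in the labels:
n=0: no move → L
n=1: can move to 0, which is L ⇒ W
n=2: the only move is to 1(W), a W ⇒ L
n=3: can move to 2, which is L ⇒ W
n=4: can move to 2, which is L ⇒ W
n=5: the only move is to 4(W), a W ⇒ L
n=6: can move to 2, which is L ⇒ W
n=7: the only move is to 6(W), a W ⇒ L
n=8: can move to 7, which is L ⇒ W
n=9: moves to 3(W), 6(W), 8(W); every one is W ⇒ L
n=10: can move to 5, which is L ⇒ W
n=11: the only move is to 10(W), a W ⇒ L
n=12: can move to 9, which is L ⇒ W
n=13: the only move is to 12(W), a W ⇒ L
n=14: can move to 7, which is L ⇒ W
n=15: can move to 5, which is L ⇒ W
The losing starting values of n are exactly the entries labelled L in this table (7 of them).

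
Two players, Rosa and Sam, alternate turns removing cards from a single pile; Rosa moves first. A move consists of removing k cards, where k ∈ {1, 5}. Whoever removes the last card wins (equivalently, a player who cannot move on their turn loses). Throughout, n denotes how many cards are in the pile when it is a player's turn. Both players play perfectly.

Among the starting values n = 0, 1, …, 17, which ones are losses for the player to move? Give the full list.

0, 2, 4, 6, 8, 10, 12, 14, 16

Positions with no move are L. A position that does have a move is losing for the player to move precisely when every available move leads to a winning position for the opponent. Fill in the labels:
n=0: no move → L
n=1: reaches L-position 0 → W
n=2: only reaches 1(W), which is W → L
n=3: reaches L-position 2 → W
n=4: only reaches 3(W), which is W → L
n=5: reaches L-position 4 → W
n=6: only reaches 5(W), 1(W), all W → L
n=7: reaches L-position 6 → W
n=8: only reaches 7(W), 3(W), all W → L
n=9: reaches L-position 8 → W
n=10: only reaches 9(W), 5(W), all W → L
n=11: reaches L-position 10 → W
n=12: only reaches 11(W), 7(W), all W → L
n=13: reaches L-position 12 → W
n=14: only reaches 13(W), 9(W), all W → L
n=15: reaches L-position 14 → W
n=16: only reaches 15(W), 11(W), all W → L
n=17: reaches L-position 16 → W
The losing starting values of n are exactly the entries labelled L in this table (9 of them).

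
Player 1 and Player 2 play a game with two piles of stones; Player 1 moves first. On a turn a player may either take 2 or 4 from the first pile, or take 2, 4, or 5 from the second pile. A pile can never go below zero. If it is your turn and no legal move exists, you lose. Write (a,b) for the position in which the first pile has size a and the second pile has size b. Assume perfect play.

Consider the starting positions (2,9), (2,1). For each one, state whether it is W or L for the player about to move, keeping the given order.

Work bottom-up. With no move the player to move loses. Otherwise the position is W if at least one move leads to an L position for the opponent, and L if every move leads to a W.
No move ever increases a pile, so every position that can arise here has a ≤ 2 and b ≤ 9; it is enough to label the cells with 0 ≤ a ≤ 2 and 0 ≤ b ≤ 9.
Every move lowers a or b (never raises either), so fill the grid row by row in increasing a, and left to right within a row: each cell's successors are then already labelled.
      b=0  b=1  b=2  b=3  b=4  b=5  b=6  b=7  b=8  b=9
a=0:    L    L    W    W    W    W    W    L    L    W
a=1:    L    L    W    W    W    W    W    L    L    W
a=2:    W    W    L    L    W    W    W    W    W    L
Cells with no legal move (terminal, hence L): (0,0), (0,1), (1,0), (1,1).
The remaining L cells, each justified by listing all of its moves:
(0,7): →(0,5)(W), (0,3)(W), (0,2)(W) — all W, so L
(0,8): →(0,6)(W), (0,4)(W), (0,3)(W) — all W, so L
(1,7): →(1,5)(W), (1,3)(W), (1,2)(W) — all W, so L
(1,8): →(1,6)(W), (1,4)(W), (1,3)(W) — all W, so L
(2,2): →(0,2)(W), (2,0)(W) — all W, so L
(2,3): →(0,3)(W), (2,1)(W) — all W, so L
(2,9): →(0,9)(W), (2,7)(W), (2,5)(W), (2,4)(W) — all W, so L
Every other cell has at least one move into one of the L cells above, so it is W.
(2,9): one of the L cells justified above, so L
(2,1): the move to (0,1) reaches an L cell, so W

(2,9): L, (2,1): W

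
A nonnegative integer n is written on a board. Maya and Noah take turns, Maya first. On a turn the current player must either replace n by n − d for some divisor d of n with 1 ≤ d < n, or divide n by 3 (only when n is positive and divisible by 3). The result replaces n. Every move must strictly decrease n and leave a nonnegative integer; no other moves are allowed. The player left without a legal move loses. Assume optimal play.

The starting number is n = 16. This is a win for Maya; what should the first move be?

Build the W/L table. Terminal = L. A non-terminal position is W if it has a move to some L; otherwise it is L.
n=0: no move → L
n=1: no move → L
n=2: can move to 1, which is L ⇒ W
n=3: can move to 1, which is L ⇒ W
n=4: moves to 2(W), 3(W); every one is W ⇒ L
n=5: can move to 4, which is L ⇒ W
n=6: can move to 4, which is L ⇒ W
n=7: the only move is to 6(W), a W ⇒ L
n=8: can move to 4, which is L ⇒ W
n=9: moves to 3(W), 6(W), 8(W); every one is W ⇒ L
n=10: can move to 9, which is L ⇒ W
n=11: the only move is to 10(W), a W ⇒ L
n=12: can move to 4, which is L ⇒ W
n=13: the only move is to 12(W), a W ⇒ L
n=14: can move to 7, which is L ⇒ W
n=15: moves to 5(W), 10(W), 12(W), 14(W); every one is W ⇒ L
n=16: can move to 15, which is L ⇒ W
From 16, the L positions reachable in one move are: 15.

Move to 15.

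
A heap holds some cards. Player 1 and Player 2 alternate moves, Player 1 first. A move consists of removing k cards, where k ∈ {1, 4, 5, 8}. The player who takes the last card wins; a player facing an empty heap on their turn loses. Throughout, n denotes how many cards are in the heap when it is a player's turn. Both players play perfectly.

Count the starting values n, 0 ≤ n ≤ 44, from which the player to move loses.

10

Work bottom-up. With no move the player to move loses. Otherwise the position is W if at least one move leads to an L position for the opponent, and L if every move leads to a W.
n=0: no move → L
n=1: W (go to 0, an L position)
n=2: L (sole option 1(W) is W)
n=3: W (go to 2, an L position)
n=4: W (go to 0, an L position)
n=5: W (go to 0, an L position)
n=6: W (go to 2, an L position)
n=7: W (go to 2, an L position)
n=8: W (go to 0, an L position)
n=9: L (options 8(W), 5(W), 4(W), 1(W) are all W)
n=10: W (go to 9, an L position)
n=11: L (options 10(W), 7(W), 6(W), 3(W) are all W)
n=12: W (go to 11, an L position)
n=13: W (go to 9, an L position)
n=14: W (go to 9, an L position)
n=15: W (go to 11, an L position)
n=16: W (go to 11, an L position)
n=17: W (go to 9, an L position)
n=18: L (options 17(W), 14(W), 13(W), 10(W) are all W)
n=19: W (go to 18, an L position)
n=20: L (options 19(W), 16(W), 15(W), 12(W) are all W)
n=21: W (go to 20, an L position)
n=22: W (go to 18, an L position)
n=23: W (go to 18, an L position)
n=24: W (go to 20, an L position)
n=25: W (go to 20, an L position)
n=26: W (go to 18, an L position)
n=27: L (options 26(W), 23(W), 22(W), 19(W) are all W)
n=28: W (go to 27, an L position)
n=29: L (options 28(W), 25(W), 24(W), 21(W) are all W)
n=30: W (go to 29, an L position)
n=31: W (go to 27, an L position)
n=32: W (go to 27, an L position)
n=33: W (go to 29, an L position)
n=34: W (go to 29, an L position)
n=35: W (go to 27, an L position)
n=36: L (options 35(W), 32(W), 31(W), 28(W) are all W)
n=37: W (go to 36, an L position)
n=38: L (options 37(W), 34(W), 33(W), 30(W) are all W)
n=39: W (go to 38, an L position)
n=40: W (go to 36, an L position)
n=41: W (go to 36, an L position)
n=42: W (go to 38, an L position)
n=43: W (go to 38, an L position)
n=44: W (go to 36, an L position)
L entries with 0 ≤ n ≤ 44: n = 0, 2, 9, 11, 18, 20, 27, 29, 36, 38; that makes 10.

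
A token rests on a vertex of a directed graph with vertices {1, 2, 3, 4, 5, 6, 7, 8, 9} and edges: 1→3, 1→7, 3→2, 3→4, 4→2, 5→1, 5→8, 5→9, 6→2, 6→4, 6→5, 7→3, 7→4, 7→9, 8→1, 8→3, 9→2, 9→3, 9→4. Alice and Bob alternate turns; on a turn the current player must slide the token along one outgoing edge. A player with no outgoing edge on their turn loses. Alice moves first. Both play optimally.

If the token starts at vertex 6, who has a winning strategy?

Alice wins.

Compute win/loss labels from the base case upward. A position with no move is L. Any other position is W if it can reach an L in one move, else L.
Every edge goes from a vertex to one that appears earlier in the order 2, 4, 3, 9, 7, 1, 8, 5, 6, so processing vertices in that order labels each vertex after all of its successors.
2: no outgoing edge → L
4: W (go to 2, an L position)
3: W (go to 2, an L position)
9: W (go to 2, an L position)
7: L (options 9(W), 3(W), 4(W) are all W)
1: W (go to 7, an L position)
8: L (options 1(W), 3(W) are all W)
5: W (go to 8, an L position)
6: W (go to 2, an L position)
The starting position 6 is W: Alice should move to 2, handing over an L position.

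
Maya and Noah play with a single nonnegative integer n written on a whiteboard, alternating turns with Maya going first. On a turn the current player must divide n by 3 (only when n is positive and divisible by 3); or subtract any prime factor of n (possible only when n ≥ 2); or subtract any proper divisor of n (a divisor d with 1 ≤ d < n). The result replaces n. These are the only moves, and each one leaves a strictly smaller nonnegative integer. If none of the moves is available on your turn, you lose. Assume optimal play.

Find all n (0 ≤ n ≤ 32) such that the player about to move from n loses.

Build the W/L table. Terminal = L. A non-terminal position is W if it has a move to some L; otherwise it is L.
n=0: no move → L
n=1: no move → L
n=2: reaches L-position 0 → W
n=3: reaches L-position 0 → W
n=4: only reaches 2(W), 3(W), all W → L
n=5: reaches L-position 0 → W
n=6: reaches L-position 4 → W
n=7: reaches L-position 0 → W
n=8: reaches L-position 4 → W
n=9: only reaches 3(W), 6(W), 8(W), all W → L
n=10: reaches L-position 9 → W
n=11: reaches L-position 0 → W
n=12: reaches L-position 4 → W
n=13: reaches L-position 0 → W
n=14: only reaches 7(W), 12(W), 13(W), all W → L
n=15: reaches L-position 14 → W
n=16: reaches L-position 14 → W
n=17: reaches L-position 0 → W
n=18: reaches L-position 9 → W
n=19: reaches L-position 0 → W
n=20: only reaches 10(W), 15(W), 16(W), 18(W), 19(W), all W → L
n=21: reaches L-position 14 → W
n=22: reaches L-position 20 → W
n=23: reaches L-position 0 → W
n=24: reaches L-position 20 → W
n=25: reaches L-position 20 → W
n=26: only reaches 13(W), 24(W), 25(W), all W → L
n=27: reaches L-position 9 → W
n=28: reaches L-position 14 → W
n=29: reaches L-position 0 → W
n=30: reaches L-position 20 → W
n=31: reaches L-position 0 → W
n=32: only reaches 16(W), 24(W), 28(W), 30(W), 31(W), all W → L
Reading off the rows marked L gives the requested list; there are 8 such values of n.

0, 1, 4, 9, 14, 20, 26, 32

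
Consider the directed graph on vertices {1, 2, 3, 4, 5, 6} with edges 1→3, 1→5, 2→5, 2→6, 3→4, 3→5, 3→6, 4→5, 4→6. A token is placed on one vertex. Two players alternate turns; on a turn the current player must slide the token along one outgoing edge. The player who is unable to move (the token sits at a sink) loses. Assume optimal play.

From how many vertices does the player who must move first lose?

Compute win/loss labels from the base case upward. A position with no move is L. Any other position is W if it can reach an L in one move, else L.
Every edge goes from a vertex to one that appears earlier in the order 6, 5, 4, 2, 3, 1, so processing vertices in that order labels each vertex after all of its successors.
6: no outgoing edge → L
5: no outgoing edge → L
4: →5(L), so W
2: →5(L), so W
3: →5(L), so W
1: →5(L), so W
The L vertices are 5, 6; that is 2 in all.

2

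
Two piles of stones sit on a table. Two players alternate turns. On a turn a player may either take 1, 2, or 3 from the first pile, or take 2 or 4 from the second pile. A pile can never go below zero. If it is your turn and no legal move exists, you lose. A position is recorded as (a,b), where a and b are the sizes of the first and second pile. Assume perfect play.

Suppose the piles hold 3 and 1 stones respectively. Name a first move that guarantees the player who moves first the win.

Move to (0,1).

Compute win/loss labels from the base case upward. A position with no move is L. Any other position is W if it can reach an L in one move, else L.
No move ever increases a pile, so every position that can arise here has a ≤ 3 and b ≤ 1; it is enough to label the cells with 0 ≤ a ≤ 3 and 0 ≤ b ≤ 1.
Every move lowers a or b (never raises either), so fill the grid row by row in increasing a, and left to right within a row: each cell's successors are then already labelled.
      b=0  b=1
a=0:    L    L
a=1:    W    W
a=2:    W    W
a=3:    W    W
Cells with no legal move (terminal, hence L): (0,0), (0,1).
Every other cell has at least one move into one of the L cells above, so it is W.
From (3,1), the L positions reachable in one move are: (0,1).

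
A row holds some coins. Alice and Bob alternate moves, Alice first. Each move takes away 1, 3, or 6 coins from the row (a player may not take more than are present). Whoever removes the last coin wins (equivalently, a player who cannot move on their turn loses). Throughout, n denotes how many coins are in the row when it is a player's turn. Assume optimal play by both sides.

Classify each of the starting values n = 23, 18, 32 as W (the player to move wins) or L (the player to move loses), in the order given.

23: W, 18: L, 32: W

Use the standard recursion: the mover loses at a terminal position; elsewhere, the mover wins exactly when some move hands the opponent an L position.
n=0: no move → L
n=1: W (go to 0, an L position)
n=2: L (sole option 1(W) is W)
n=3: W (go to 2, an L position)
n=4: L (options 3(W), 1(W) are all W)
n=5: W (go to 4, an L position)
n=6: W (go to 0, an L position)
n=7: W (go to 4, an L position)
n=8: W (go to 2, an L position)
n=9: L (options 8(W), 6(W), 3(W) are all W)
n=10: W (go to 9, an L position)
n=11: L (options 10(W), 8(W), 5(W) are all W)
n=12: W (go to 11, an L position)
n=13: L (options 12(W), 10(W), 7(W) are all W)
n=14: W (go to 13, an L position)
n=15: W (go to 9, an L position)
n=16: W (go to 13, an L position)
n=17: W (go to 11, an L position)
n=18: L (options 17(W), 15(W), 12(W) are all W)
n=19: W (go to 18, an L position)
n=20: L (options 19(W), 17(W), 14(W) are all W)
n=21: W (go to 20, an L position)
n=22: L (options 21(W), 19(W), 16(W) are all W)
n=23: W (go to 22, an L position)
n=24: W (go to 18, an L position)
n=25: W (go to 22, an L position)
n=26: W (go to 20, an L position)
n=27: L (options 26(W), 24(W), 21(W) are all W)
n=28: W (go to 27, an L position)
n=29: L (options 28(W), 26(W), 23(W) are all W)
n=30: W (go to 29, an L position)
n=31: L (options 30(W), 28(W), 25(W) are all W)
n=32: W (go to 31, an L position)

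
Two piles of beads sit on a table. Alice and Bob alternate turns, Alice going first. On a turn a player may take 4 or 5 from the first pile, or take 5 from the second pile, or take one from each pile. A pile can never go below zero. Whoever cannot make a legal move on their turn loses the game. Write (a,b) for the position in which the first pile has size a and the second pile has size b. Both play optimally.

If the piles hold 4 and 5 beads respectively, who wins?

Bob wins.

Label each position W (a win for the player to move) or L (a loss). A position with no legal move is L; any other position is W exactly when some move reaches an L, and L when every move reaches a W.
No move ever increases a pile, so every position that can arise here has a ≤ 4 and b ≤ 5; it is enough to label the cells with 0 ≤ a ≤ 4 and 0 ≤ b ≤ 5.
Every move lowers a or b (never raises either), so fill the grid row by row in increasing a, and left to right within a row: each cell's successors are then already labelled.
      b=0  b=1  b=2  b=3  b=4  b=5
a=0:    L    L    L    L    L    W
a=1:    L    W    W    W    W    W
a=2:    L    W    L    L    L    W
a=3:    L    W    L    W    W    W
a=4:    W    W    W    W    W    L
Cells with no legal move (terminal, hence L): (0,0), (0,1), (0,2), (0,3), (0,4), (1,0), (2,0), (3,0).
The remaining L cells, each justified by listing all of its moves:
(2,2): L (sole option (1,1)(W) is W)
(2,3): L (sole option (1,2)(W) is W)
(2,4): L (sole option (1,3)(W) is W)
(3,2): L (sole option (2,1)(W) is W)
(4,5): L (options (0,5)(W), (4,0)(W), (3,4)(W) are all W)
Every other cell has at least one move into one of the L cells above, so it is W.
Every move from (4,5) reaches a W position, so the mover loses.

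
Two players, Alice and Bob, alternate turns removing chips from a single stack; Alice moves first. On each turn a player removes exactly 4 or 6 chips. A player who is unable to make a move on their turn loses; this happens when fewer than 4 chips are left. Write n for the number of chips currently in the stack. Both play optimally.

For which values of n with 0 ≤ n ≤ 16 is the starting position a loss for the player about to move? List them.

0, 1, 2, 3, 10, 11, 12, 13

Compute win/loss labels from the base case upward. A position with no move is L. Any other position is W if it can reach an L in one move, else L.
n=0: no move → L
n=1: no move → L
n=2: no move → L
n=3: no move → L
n=4: can move to 0, which is L ⇒ W
n=5: can move to 1, which is L ⇒ W
n=6: can move to 2, which is L ⇒ W
n=7: can move to 3, which is L ⇒ W
n=8: can move to 2, which is L ⇒ W
n=9: can move to 3, which is L ⇒ W
n=10: moves to 6(W), 4(W); every one is W ⇒ L
n=11: moves to 7(W), 5(W); every one is W ⇒ L
n=12: moves to 8(W), 6(W); every one is W ⇒ L
n=13: moves to 9(W), 7(W); every one is W ⇒ L
n=14: can move to 10, which is L ⇒ W
n=15: can move to 11, which is L ⇒ W
n=16: can move to 12, which is L ⇒ W
The losing starting values of n are exactly the entries labelled L in this table (8 of them).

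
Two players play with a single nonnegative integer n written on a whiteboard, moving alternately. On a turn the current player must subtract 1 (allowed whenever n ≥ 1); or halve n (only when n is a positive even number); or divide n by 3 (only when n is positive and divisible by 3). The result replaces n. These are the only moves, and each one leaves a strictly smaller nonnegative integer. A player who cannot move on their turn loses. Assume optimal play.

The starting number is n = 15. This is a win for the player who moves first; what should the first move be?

Compute win/loss labels from the base case upward. A position with no move is L. Any other position is W if it can reach an L in one move, else L.
n=0: no move → L
n=1: W (go to 0, an L position)
n=2: L (sole option 1(W) is W)
n=3: W (go to 2, an L position)
n=4: W (go to 2, an L position)
n=5: L (sole option 4(W) is W)
n=6: W (go to 2, an L position)
n=7: L (sole option 6(W) is W)
n=8: W (go to 7, an L position)
n=9: L (options 3(W), 8(W) are all W)
n=10: W (go to 5, an L position)
n=11: L (sole option 10(W) is W)
n=12: W (go to 11, an L position)
n=13: L (sole option 12(W) is W)
n=14: W (go to 7, an L position)
n=15: W (go to 5, an L position)
From 15, the L positions reachable in one move are: 5.

Move to 5.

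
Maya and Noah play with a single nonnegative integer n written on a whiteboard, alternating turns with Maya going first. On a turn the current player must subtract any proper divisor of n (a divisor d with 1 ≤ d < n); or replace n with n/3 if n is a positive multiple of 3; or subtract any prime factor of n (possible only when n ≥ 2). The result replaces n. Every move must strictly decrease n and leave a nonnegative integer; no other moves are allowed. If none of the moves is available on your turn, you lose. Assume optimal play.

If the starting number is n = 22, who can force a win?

Build the W/L table. Terminal = L. A non-terminal position is W if it has a move to some L; otherwise it is L.
n=0: no move → L
n=1: no move → L
n=2: →0(L), so W
n=3: →0(L), so W
n=4: →2(W), 3(W) — all W, so L
n=5: →0(L), so W
n=6: →4(L), so W
n=7: →0(L), so W
n=8: →4(L), so W
n=9: →3(W), 6(W), 8(W) — all W, so L
n=10: →9(L), so W
n=11: →0(L), so W
n=12: →4(L), so W
n=13: →0(L), so W
n=14: →7(W), 12(W), 13(W) — all W, so L
n=15: →14(L), so W
n=16: →14(L), so W
n=17: →0(L), so W
n=18: →9(L), so W
n=19: →0(L), so W
n=20: →10(W), 15(W), 16(W), 18(W), 19(W) — all W, so L
n=21: →14(L), so W
n=22: →20(L), so W
From 22 Maya can move to 20, reaching an L position.

Maya wins.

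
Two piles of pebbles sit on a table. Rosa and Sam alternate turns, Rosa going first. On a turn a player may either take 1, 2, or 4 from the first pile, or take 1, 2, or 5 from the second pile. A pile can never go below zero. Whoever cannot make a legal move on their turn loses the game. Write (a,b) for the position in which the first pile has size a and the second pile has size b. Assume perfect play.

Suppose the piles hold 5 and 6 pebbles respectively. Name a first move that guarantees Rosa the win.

Move to (3,6).

Work bottom-up. With no move the player to move loses. Otherwise the position is W if at least one move leads to an L position for the opponent, and L if every move leads to a W.
No move ever increases a pile, so every position that can arise here has a ≤ 5 and b ≤ 6; it is enough to label the cells with 0 ≤ a ≤ 5 and 0 ≤ b ≤ 6.
Every move lowers a or b (never raises either), so fill the grid row by row in increasing a, and left to right within a row: each cell's successors are then already labelled.
      b=0  b=1  b=2  b=3  b=4  b=5  b=6
a=0:    L    W    W    L    W    W    L
a=1:    W    L    W    W    L    W    W
a=2:    W    W    L    W    W    L    W
a=3:    L    W    W    L    W    W    L
a=4:    W    L    W    W    L    W    W
a=5:    W    W    L    W    W    L    W
Cells with no legal move (terminal, hence L): (0,0).
The remaining L cells, each justified by listing all of its moves:
(0,3): L (options (0,2)(W), (0,1)(W) are all W)
(0,6): L (options (0,5)(W), (0,4)(W), (0,1)(W) are all W)
(1,1): L (options (0,1)(W), (1,0)(W) are all W)
(1,4): L (options (0,4)(W), (1,3)(W), (1,2)(W) are all W)
(2,2): L (options (1,2)(W), (0,2)(W), (2,1)(W), (2,0)(W) are all W)
(2,5): L (options (1,5)(W), (0,5)(W), (2,4)(W), (2,3)(W), (2,0)(W) are all W)
(3,0): L (options (2,0)(W), (1,0)(W) are all W)
(3,3): L (options (2,3)(W), (1,3)(W), (3,2)(W), (3,1)(W) are all W)
(3,6): L (options (2,6)(W), (1,6)(W), (3,5)(W), (3,4)(W), (3,1)(W) are all W)
(4,1): L (options (3,1)(W), (2,1)(W), (0,1)(W), (4,0)(W) are all W)
(4,4): L (options (3,4)(W), (2,4)(W), (0,4)(W), (4,3)(W), (4,2)(W) are all W)
(5,2): L (options (4,2)(W), (3,2)(W), (1,2)(W), (5,1)(W), (5,0)(W) are all W)
(5,5): L (options (4,5)(W), (3,5)(W), (1,5)(W), (5,4)(W), (5,3)(W), (5,0)(W) are all W)
Every other cell has at least one move into one of the L cells above, so it is W.
From (5,6), the L positions reachable in one move are: (3,6), (5,5). Any move reaching one of these is winning.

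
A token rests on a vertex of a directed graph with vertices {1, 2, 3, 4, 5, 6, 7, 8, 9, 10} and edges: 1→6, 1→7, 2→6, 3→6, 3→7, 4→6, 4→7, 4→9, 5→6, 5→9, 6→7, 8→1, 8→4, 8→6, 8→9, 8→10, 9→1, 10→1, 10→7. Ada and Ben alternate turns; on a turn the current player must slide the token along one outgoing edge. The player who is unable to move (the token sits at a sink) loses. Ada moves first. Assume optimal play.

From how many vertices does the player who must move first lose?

Compute win/loss labels from the base case upward. A position with no move is L. Any other position is W if it can reach an L in one move, else L.
Every edge goes from a vertex to one that appears earlier in the order 7, 6, 1, 9, 10, 4, 2, 5, 8, 3, so processing vertices in that order labels each vertex after all of its successors.
7: no outgoing edge → L
6: can move to 7, which is L ⇒ W
1: can move to 7, which is L ⇒ W
9: the only move is to 1(W), a W ⇒ L
10: can move to 7, which is L ⇒ W
4: can move to 9, which is L ⇒ W
2: the only move is to 6(W), a W ⇒ L
5: can move to 9, which is L ⇒ W
8: can move to 9, which is L ⇒ W
3: can move to 7, which is L ⇒ W
The L vertices are 2, 7, 9; that is 3 in all.

3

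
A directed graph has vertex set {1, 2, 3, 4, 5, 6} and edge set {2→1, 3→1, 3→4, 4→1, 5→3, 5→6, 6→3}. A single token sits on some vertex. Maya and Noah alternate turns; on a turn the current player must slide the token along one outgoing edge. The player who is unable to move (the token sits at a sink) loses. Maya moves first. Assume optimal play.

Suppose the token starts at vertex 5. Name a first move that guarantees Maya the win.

Classify positions by backward induction: terminal positions (no move available) are L. From any other position, the mover wins iff some move reaches an L.
Every edge goes from a vertex to one that appears earlier in the order 1, 4, 3, 6, 2, 5, so processing vertices in that order labels each vertex after all of its successors.
1: no outgoing edge → L
4: reaches L-position 1 → W
3: reaches L-position 1 → W
6: only reaches 3(W), which is W → L
2: reaches L-position 1 → W
5: reaches L-position 6 → W
From 5, the L positions reachable in one move are: 6.

Move to 6.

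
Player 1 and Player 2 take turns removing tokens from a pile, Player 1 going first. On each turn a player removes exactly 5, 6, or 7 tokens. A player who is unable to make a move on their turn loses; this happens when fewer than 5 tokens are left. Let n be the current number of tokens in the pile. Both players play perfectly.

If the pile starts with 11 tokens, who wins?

Player 1 wins.

Label each position W (a win for the player to move) or L (a loss). A position with no legal move is L; any other position is W exactly when some move reaches an L, and L when every move reaches a W.
n=0: no move → L
n=1: no move → L
n=2: no move → L
n=3: no move → L
n=4: no move → L
n=5: →0(L), so W
n=6: →1(L), so W
n=7: →2(L), so W
n=8: →3(L), so W
n=9: →4(L), so W
n=10: →4(L), so W
n=11: →4(L), so W
The starting position 11 is W: Player 1 should remove 7, leaving 4, handing over an L position.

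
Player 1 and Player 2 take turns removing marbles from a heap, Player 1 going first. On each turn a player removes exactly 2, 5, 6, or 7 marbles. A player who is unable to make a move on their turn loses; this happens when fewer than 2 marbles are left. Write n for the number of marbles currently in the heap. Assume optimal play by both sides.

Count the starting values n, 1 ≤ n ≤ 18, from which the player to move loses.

Positions with no move are L. A position that does have a move is losing for the player to move precisely when every available move leads to a winning position for the opponent. Fill in the labels:
n=0: no move → L
n=1: no move → L
n=2: →0(L), so W
n=3: →1(L), so W
n=4: →2(W) only, which is W, so L
n=5: →0(L), so W
n=6: →4(L), so W
n=7: →1(L), so W
n=8: →1(L), so W
n=9: →4(L), so W
n=10: →4(L), so W
n=11: →4(L), so W
n=12: →10(W), 7(W), 6(W), 5(W) — all W, so L
n=13: →11(W), 8(W), 7(W), 6(W) — all W, so L
n=14: →12(L), so W
n=15: →13(L), so W
n=16: →14(W), 11(W), 10(W), 9(W) — all W, so L
n=17: →12(L), so W
n=18: →16(L), so W
L entries with 1 ≤ n ≤ 18 (n=0 is outside the asked range and is not counted): n = 1, 4, 12, 13, 16; that makes 5.

5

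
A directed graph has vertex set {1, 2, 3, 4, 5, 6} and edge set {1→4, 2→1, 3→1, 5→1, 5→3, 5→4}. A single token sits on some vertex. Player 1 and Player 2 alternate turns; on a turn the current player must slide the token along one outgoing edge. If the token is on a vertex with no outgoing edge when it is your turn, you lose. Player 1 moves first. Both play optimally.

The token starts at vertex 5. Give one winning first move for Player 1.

Move to 3.

Classify positions by backward induction: terminal positions (no move available) are L. From any other position, the mover wins iff some move reaches an L.
Every edge goes from a vertex to one that appears earlier in the order 4, 6, 1, 2, 3, 5, so processing vertices in that order labels each vertex after all of its successors.
4: no outgoing edge → L
6: no outgoing edge → L
1: W (go to 4, an L position)
2: L (sole option 1(W) is W)
3: L (sole option 1(W) is W)
5: W (go to 3, an L position)
From 5, the L positions reachable in one move are: 3, 4. Any move reaching one of these is winning.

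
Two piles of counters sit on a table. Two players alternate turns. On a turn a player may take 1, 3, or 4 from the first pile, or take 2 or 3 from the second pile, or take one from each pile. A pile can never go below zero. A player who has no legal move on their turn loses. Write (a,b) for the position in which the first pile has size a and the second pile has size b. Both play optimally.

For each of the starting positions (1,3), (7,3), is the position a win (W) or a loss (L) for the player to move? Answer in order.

(1,3): L, (7,3): W

Positions with no move are L. A position that does have a move is losing for the player to move precisely when every available move leads to a winning position for the opponent. Fill in the labels:
No move ever increases a pile, so every position that can arise here has a ≤ 7 and b ≤ 3; it is enough to label the cells with 0 ≤ a ≤ 7 and 0 ≤ b ≤ 3.
Every move lowers a or b (never raises either), so fill the grid row by row in increasing a, and left to right within a row: each cell's successors are then already labelled.
      b=0  b=1  b=2  b=3
a=0:    L    L    W    W
a=1:    W    W    W    L
a=2:    L    L    W    W
a=3:    W    W    W    L
a=4:    W    W    L    W
a=5:    W    W    W    W
a=6:    W    W    L    W
a=7:    L    L    W    W
Cells with no legal move (terminal, hence L): (0,0), (0,1).
The remaining L cells, each justified by listing all of its moves:
(1,3): L (options (0,3)(W), (1,1)(W), (1,0)(W), (0,2)(W) are all W)
(2,0): L (sole option (1,0)(W) is W)
(2,1): L (options (1,1)(W), (1,0)(W) are all W)
(3,3): L (options (2,3)(W), (0,3)(W), (3,1)(W), (3,0)(W), (2,2)(W) are all W)
(4,2): L (options (3,2)(W), (1,2)(W), (0,2)(W), (4,0)(W), (3,1)(W) are all W)
(6,2): L (options (5,2)(W), (3,2)(W), (2,2)(W), (6,0)(W), (5,1)(W) are all W)
(7,0): L (options (6,0)(W), (4,0)(W), (3,0)(W) are all W)
(7,1): L (options (6,1)(W), (4,1)(W), (3,1)(W), (6,0)(W) are all W)
Every other cell has at least one move into one of the L cells above, so it is W.
(1,3): one of the L cells justified above, so L
(7,3): the move to (3,3) reaches an L cell, so W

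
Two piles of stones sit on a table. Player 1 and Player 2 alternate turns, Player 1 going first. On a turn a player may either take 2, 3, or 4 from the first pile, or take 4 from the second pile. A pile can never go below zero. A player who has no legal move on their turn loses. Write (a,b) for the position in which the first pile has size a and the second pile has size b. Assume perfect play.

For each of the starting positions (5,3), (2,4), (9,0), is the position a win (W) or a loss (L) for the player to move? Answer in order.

Use the standard recursion: the mover loses at a terminal position; elsewhere, the mover wins exactly when some move hands the opponent an L position.
No move ever increases a pile, so every position that can arise here has a ≤ 9 and b ≤ 4; it is enough to label the cells with 0 ≤ a ≤ 9 and 0 ≤ b ≤ 4.
Every move lowers a or b (never raises either), so fill the grid row by row in increasing a, and left to right within a row: each cell's successors are then already labelled.
      b=0  b=1  b=2  b=3  b=4
a=0:    L    L    L    L    W
a=1:    L    L    L    L    W
a=2:    W    W    W    W    L
a=3:    W    W    W    W    L
a=4:    W    W    W    W    W
a=5:    W    W    W    W    W
a=6:    L    L    L    L    W
a=7:    L    L    L    L    W
a=8:    W    W    W    W    L
a=9:    W    W    W    W    L
Cells with no legal move (terminal, hence L): (0,0), (0,1), (0,2), (0,3), (1,0), (1,1), (1,2), (1,3).
The remaining L cells, each justified by listing all of its moves:
(2,4): L (options (0,4)(W), (2,0)(W) are all W)
(3,4): L (options (1,4)(W), (0,4)(W), (3,0)(W) are all W)
(6,0): L (options (4,0)(W), (3,0)(W), (2,0)(W) are all W)
(6,1): L (options (4,1)(W), (3,1)(W), (2,1)(W) are all W)
(6,2): L (options (4,2)(W), (3,2)(W), (2,2)(W) are all W)
(6,3): L (options (4,3)(W), (3,3)(W), (2,3)(W) are all W)
(7,0): L (options (5,0)(W), (4,0)(W), (3,0)(W) are all W)
(7,1): L (options (5,1)(W), (4,1)(W), (3,1)(W) are all W)
(7,2): L (options (5,2)(W), (4,2)(W), (3,2)(W) are all W)
(7,3): L (options (5,3)(W), (4,3)(W), (3,3)(W) are all W)
(8,4): L (options (6,4)(W), (5,4)(W), (4,4)(W), (8,0)(W) are all W)
(9,4): L (options (7,4)(W), (6,4)(W), (5,4)(W), (9,0)(W) are all W)
Every other cell has at least one move into one of the L cells above, so it is W.
(5,3): the move to (1,3) reaches an L cell, so W
(2,4): one of the L cells justified above, so L
(9,0): the move to (7,0) reaches an L cell, so W

(5,3): W, (2,4): L, (9,0): W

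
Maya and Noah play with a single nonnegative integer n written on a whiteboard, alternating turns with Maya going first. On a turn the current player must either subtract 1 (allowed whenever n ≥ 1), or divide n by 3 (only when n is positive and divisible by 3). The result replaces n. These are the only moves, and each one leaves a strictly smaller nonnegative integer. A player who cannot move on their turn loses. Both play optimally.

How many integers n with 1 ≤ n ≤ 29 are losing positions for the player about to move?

13

Work bottom-up. With no move the player to move loses. Otherwise the position is W if at least one move leads to an L position for the opponent, and L if every move leads to a W.
n=0: no move → L
n=1: W (go to 0, an L position)
n=2: L (sole option 1(W) is W)
n=3: W (go to 2, an L position)
n=4: L (sole option 3(W) is W)
n=5: W (go to 4, an L position)
n=6: W (go to 2, an L position)
n=7: L (sole option 6(W) is W)
n=8: W (go to 7, an L position)
n=9: L (options 3(W), 8(W) are all W)
n=10: W (go to 9, an L position)
n=11: L (sole option 10(W) is W)
n=12: W (go to 4, an L position)
n=13: L (sole option 12(W) is W)
n=14: W (go to 13, an L position)
n=15: L (options 5(W), 14(W) are all W)
n=16: W (go to 15, an L position)
n=17: L (sole option 16(W) is W)
n=18: W (go to 17, an L position)
n=19: L (sole option 18(W) is W)
n=20: W (go to 19, an L position)
n=21: W (go to 7, an L position)
n=22: L (sole option 21(W) is W)
n=23: W (go to 22, an L position)
n=24: L (options 8(W), 23(W) are all W)
n=25: W (go to 24, an L position)
n=26: L (sole option 25(W) is W)
n=27: W (go to 9, an L position)
n=28: L (sole option 27(W) is W)
n=29: W (go to 28, an L position)
L entries with 1 ≤ n ≤ 29 (n=0 is outside the asked range and is not counted): n = 2, 4, 7, 9, 11, 13, 15, 17, 19, 22, 24, 26, 28; that makes 13.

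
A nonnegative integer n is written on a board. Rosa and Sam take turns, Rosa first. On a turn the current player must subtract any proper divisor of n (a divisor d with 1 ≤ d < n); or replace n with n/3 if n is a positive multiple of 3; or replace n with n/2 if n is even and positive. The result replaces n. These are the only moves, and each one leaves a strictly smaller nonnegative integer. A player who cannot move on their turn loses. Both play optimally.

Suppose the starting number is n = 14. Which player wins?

Rosa wins.

Classify positions by backward induction: terminal positions (no move available) are L. From any other position, the mover wins iff some move reaches an L.
n=0: no move → L
n=1: no move → L
n=2: can move to 1, which is L ⇒ W
n=3: can move to 1, which is L ⇒ W
n=4: moves to 2(W), 3(W); every one is W ⇒ L
n=5: can move to 4, which is L ⇒ W
n=6: can move to 4, which is L ⇒ W
n=7: the only move is to 6(W), a W ⇒ L
n=8: can move to 4, which is L ⇒ W
n=9: moves to 3(W), 6(W), 8(W); every one is W ⇒ L
n=10: can move to 9, which is L ⇒ W
n=11: the only move is to 10(W), a W ⇒ L
n=12: can move to 4, which is L ⇒ W
n=13: the only move is to 12(W), a W ⇒ L
n=14: can move to 7, which is L ⇒ W
The starting position 14 is W: Rosa should move to 7, handing over an L position.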